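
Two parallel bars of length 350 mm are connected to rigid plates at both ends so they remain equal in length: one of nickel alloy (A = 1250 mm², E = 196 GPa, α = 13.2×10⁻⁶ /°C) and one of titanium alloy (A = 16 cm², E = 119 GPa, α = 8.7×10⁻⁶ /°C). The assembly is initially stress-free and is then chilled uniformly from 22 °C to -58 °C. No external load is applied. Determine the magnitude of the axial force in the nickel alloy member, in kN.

The nickel alloy has the larger α, so on cooling it would change length more than the titanium alloy if both were free. The rigid plates force a common final length, so the nickel alloy is put into tension and the titanium alloy into compression, with equal and opposite forces P (no external load).
Setting the final lengths equal and cancelling L: (α₁ − α₂)ΔT = P/(A₁E₁) + P/(A₂E₂).
|α₁ − α₂|·ΔT = 4.5×10⁻⁶ × 80 = 0.00036.
1/(A₁E₁) + 1/(A₂E₂) = 1/(1250×196×10³) + 1/(1600×119×10³) = 9.334×10⁻⁹ N⁻¹.
So P = 0.00036 / 9.334×10⁻⁹ = 38.57 kN.

P ≈ 38.6 kN (tensile in the nickel alloy)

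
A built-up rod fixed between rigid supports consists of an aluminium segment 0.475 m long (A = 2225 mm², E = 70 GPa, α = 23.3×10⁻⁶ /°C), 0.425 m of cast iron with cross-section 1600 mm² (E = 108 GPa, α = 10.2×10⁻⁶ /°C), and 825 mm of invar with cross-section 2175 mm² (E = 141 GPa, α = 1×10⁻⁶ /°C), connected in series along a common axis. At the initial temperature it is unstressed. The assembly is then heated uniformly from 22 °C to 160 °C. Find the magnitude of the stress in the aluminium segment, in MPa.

σ ≈ 123 MPa (compressive)

With the walls removed the bar would change length by δ_free = Σ αᵢΔT Lᵢ = 23.3×10⁻⁶×138×475 + 10.2×10⁻⁶×138×425 + 1×10⁻⁶×138×825 = 2.239 mm.
The walls prevent any net length change, so an axial force P (same in every segment) develops. Compatibility: P · Σ Lᵢ/(AᵢEᵢ) = δ_free.
The series flexibility is Σ Lᵢ/(AᵢEᵢ) = 475/(2225×70×10³) + 425/(1600×108×10³) + 825/(2175×141×10³) = 8.199×10⁻⁶ mm/N.
Hence P = δ_free / Σ(L/AE) = 2.239/8.199×10⁻⁶ = 273.1 kN (compressive).
σ_{aluminium} = P / A = 273100 / 2225 = 122.7 MPa.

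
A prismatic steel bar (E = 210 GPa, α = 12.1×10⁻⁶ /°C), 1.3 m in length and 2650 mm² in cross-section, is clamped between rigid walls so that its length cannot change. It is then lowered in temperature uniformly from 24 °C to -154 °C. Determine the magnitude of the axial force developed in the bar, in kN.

The ends cannot move, so σ = EαΔT = 210×10³ × 12.1×10⁻⁶ × 178 = 452.3 MPa.
Then P = σA = 452.3 × 2650 mm² = 1199 kN, tensile.

P ≈ 1200 kN (tensile)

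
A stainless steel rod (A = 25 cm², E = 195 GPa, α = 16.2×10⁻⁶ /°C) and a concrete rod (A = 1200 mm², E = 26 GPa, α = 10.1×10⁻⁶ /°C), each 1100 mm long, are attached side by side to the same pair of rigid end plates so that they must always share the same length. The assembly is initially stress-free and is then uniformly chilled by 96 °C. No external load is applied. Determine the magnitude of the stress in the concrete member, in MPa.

The stainless steel has the larger α, so on cooling it would change length more than the concrete if both were free. The rigid plates force a common final length, so the stainless steel is put into tension and the concrete into compression, with equal and opposite forces P (no external load).
Setting the final lengths equal and cancelling L: (α₁ − α₂)ΔT = P/(A₁E₁) + P/(A₂E₂).
|α₁ − α₂|·ΔT = 6.1×10⁻⁶ × 96 = 0.0005856.
1/(A₁E₁) + 1/(A₂E₂) = 1/(2500×195×10³) + 1/(1200×26×10³) = 3.41×10⁻⁸ N⁻¹.
P = 0.0005856 / 3.41×10⁻⁸ = 17170 N = 17.17 kN.
σ_{concrete} = P/A₂ = 17170/1200 = 14.31 MPa, compressive.

σ ≈ 14.3 MPa (compressive)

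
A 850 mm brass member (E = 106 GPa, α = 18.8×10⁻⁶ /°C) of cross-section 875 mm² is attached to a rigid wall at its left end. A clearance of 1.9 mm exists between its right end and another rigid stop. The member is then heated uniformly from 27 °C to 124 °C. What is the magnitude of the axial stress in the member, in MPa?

σ ≈ 0 MPa

Unrestrained expansion: δ_free = αΔT L = 18.8×10⁻⁶ × 97 × 850 = 1.55 mm.
Since δ_free = 1.55 mm is less than the 1.9 mm gap, the member never touches the wall. No axial force develops.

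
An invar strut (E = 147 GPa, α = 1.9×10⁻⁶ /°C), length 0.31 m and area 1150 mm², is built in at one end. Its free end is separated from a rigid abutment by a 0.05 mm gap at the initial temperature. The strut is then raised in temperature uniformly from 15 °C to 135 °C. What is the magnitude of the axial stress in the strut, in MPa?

Unrestrained expansion: δ_free = αΔT L = 1.9×10⁻⁶ × 120 × 310 = 0.07068 mm.
The gap closes (δ_free > 0.05 mm) and the wall then resists a further 0.07068 − 0.05 = 0.02068 mm of expansion.
That suppressed elongation corresponds to σ = E·Δ/L = 147×10³ × 0.02068/310 = 9.806 MPa.

σ ≈ 9.81 MPa (compressive)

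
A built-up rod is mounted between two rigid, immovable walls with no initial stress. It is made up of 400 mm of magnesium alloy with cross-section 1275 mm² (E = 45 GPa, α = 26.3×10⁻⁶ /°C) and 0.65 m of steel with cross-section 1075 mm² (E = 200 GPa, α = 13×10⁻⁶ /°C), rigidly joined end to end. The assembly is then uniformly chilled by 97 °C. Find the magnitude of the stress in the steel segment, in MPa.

σ ≈ 171 MPa (tensile)

Free thermal contraction of the whole bar: Σ αᵢΔT Lᵢ = 26.3×10⁻⁶×97×400 + 13×10⁻⁶×97×650 = 1.84 mm.
The rigid supports impose zero overall length change; the single axial force P common to all segments must satisfy P Σ Lᵢ/(AᵢEᵢ) = δ_free.
The series flexibility is Σ Lᵢ/(AᵢEᵢ) = 400/(1275×45×10³) + 650/(1075×200×10³) = 9.995×10⁻⁶ mm/N.
Hence P = δ_free / Σ(L/AE) = 1.84/9.995×10⁻⁶ = 184.1 kN (tensile).
σ_{steel} = P / A = 184100 / 1075 = 171.3 MPa.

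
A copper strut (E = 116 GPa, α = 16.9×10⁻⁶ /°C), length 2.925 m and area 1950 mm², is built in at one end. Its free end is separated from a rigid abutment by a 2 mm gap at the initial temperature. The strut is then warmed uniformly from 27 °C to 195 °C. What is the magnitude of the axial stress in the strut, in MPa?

Free thermal elongation = αΔT L = 16.9×10⁻⁶ × 168 × 2925 = 8.305 mm.
The gap closes (δ_free > 2 mm) and the wall then resists a further 8.305 − 2 = 6.305 mm of expansion.
So σ = E(δ_free − g)/L = 116×10³ × 6.305/2925 = 250 MPa.

σ ≈ 250 MPa (compressive)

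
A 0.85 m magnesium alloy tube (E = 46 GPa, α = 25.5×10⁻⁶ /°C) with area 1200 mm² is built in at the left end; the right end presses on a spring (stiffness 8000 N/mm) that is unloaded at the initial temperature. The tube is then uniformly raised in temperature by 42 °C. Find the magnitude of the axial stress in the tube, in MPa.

σ ≈ 5.4 MPa (compressive)

Free thermal expansion: δ_free = αΔT L = 25.5×10⁻⁶ × 42 × 850 = 0.9103 mm.
Let P be the compressive force at the spring. The tube shortens elastically by PL/(AE) and the spring compresses by P/k; together these equal δ_free.
P [ L/(AE) + 1/k ] = δ_free → P [ 850/(1200×46×10³) + 1/(8000) ] = 0.9103.
P = 0.9103 / 0.0001404 = 6484 N.
σ = P/A = 6484/1200 = 5.403 MPa.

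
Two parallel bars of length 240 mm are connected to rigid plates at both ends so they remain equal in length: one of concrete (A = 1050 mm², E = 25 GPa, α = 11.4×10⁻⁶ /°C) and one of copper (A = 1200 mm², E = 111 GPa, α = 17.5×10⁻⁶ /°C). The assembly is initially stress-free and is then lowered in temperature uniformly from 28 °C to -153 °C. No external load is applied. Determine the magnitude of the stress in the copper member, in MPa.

σ ≈ 20.2 MPa (tensile)

Equilibrium of a rigid end plate with no external load gives equal and opposite internal forces ±P in the two members. Since α_{copper} > α_{concrete}, cooling drives the copper into tension and the concrete into compression.
Compatibility of the two members (thermal + elastic change equal): (α₁ − α₂)ΔT = P·[1/(A₁E₁) + 1/(A₂E₂)].
|α₁ − α₂|·ΔT = 6.1×10⁻⁶ × 181 = 0.001104.
1/(A₁E₁) + 1/(A₂E₂) = 1/(1050×25×10³) + 1/(1200×111×10³) = 4.56×10⁻⁸ N⁻¹.
P = 0.001104 / 4.56×10⁻⁸ = 24210 N = 24.21 kN.
σ_{copper} = P/A₂ = 24210/1200 = 20.18 MPa, tensile.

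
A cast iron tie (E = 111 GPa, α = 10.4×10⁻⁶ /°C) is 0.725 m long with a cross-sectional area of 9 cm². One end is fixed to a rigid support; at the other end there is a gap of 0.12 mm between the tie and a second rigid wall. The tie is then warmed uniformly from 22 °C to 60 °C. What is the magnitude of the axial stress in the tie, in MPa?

Unrestrained expansion: δ_free = αΔT L = 10.4×10⁻⁶ × 38 × 725 = 0.2865 mm.
This exceeds the 0.12 mm gap, so the wall pushes back. The portion of expansion that must be recovered elastically is δ_free − gap = 0.2865 − 0.12 = 0.1665 mm.
So σ = E(δ_free − g)/L = 111×10³ × 0.1665/725 = 25.49 MPa.

σ ≈ 25.5 MPa (compressive)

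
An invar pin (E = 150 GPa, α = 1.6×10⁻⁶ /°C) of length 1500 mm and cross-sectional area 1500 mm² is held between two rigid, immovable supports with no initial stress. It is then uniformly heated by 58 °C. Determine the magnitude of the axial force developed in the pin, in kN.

Full restraint means ε = 0, so the stress is σ = EαΔT = 150×10³ × 1.6×10⁻⁶ × 58 = 13.92 MPa.
Axial force P = σA = 13.92 × 1500 = 20880 N = 20.88 kN, compressive.

P ≈ 20.9 kN (compressive)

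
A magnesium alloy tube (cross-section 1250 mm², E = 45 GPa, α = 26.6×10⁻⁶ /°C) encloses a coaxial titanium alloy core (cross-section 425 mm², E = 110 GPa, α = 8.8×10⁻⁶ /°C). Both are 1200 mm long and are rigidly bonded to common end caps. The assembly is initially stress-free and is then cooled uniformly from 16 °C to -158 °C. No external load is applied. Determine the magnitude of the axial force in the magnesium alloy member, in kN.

Both members must finish at the same length. With the larger α, the magnesium alloy tends to over-contract; the plates restrain it, putting the magnesium alloy in tension and the titanium alloy in compression. With no external load the two internal forces are equal and opposite, magnitude P.
Equating the net (thermal + elastic) strains gives |α₁ − α₂|·ΔT = P·[1/(A₁E₁) + 1/(A₂E₂)].
|α₁ − α₂|·ΔT = 17.8×10⁻⁶ × 174 = 0.003097.
1/(A₁E₁) + 1/(A₂E₂) = 1/(1250×45×10³) + 1/(425×110×10³) = 3.917×10⁻⁸ N⁻¹.
P = 0.003097 / 3.917×10⁻⁸ = 79070 N = 79.07 kN.

P ≈ 79.1 kN (tensile in the magnesium alloy)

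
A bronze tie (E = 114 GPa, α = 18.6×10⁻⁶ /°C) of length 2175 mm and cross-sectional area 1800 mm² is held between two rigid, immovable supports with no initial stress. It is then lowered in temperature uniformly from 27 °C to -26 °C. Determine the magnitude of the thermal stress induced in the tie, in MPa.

Because both ends are immovable the net strain is zero, and the suppressed thermal strain is αΔT = 18.6×10⁻⁶ × 53 = 985.8×10⁻⁶.
σ = EαΔT = 114×10³ × 18.6×10⁻⁶ × 53 = 112.4 MPa (tensile; the tie is trying to contract).

σ ≈ 112 MPa (tensile)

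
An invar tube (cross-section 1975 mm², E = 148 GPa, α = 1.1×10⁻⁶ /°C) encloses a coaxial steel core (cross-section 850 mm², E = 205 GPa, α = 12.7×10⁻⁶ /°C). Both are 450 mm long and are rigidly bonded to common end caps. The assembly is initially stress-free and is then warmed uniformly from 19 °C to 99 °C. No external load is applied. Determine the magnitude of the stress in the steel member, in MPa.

σ ≈ 119 MPa (compressive)

Both members must finish at the same length. With the larger α, the steel tends to over-expand; the plates restrain it, putting the steel in compression and the invar in tension. With no external load the two internal forces are equal and opposite, magnitude P.
Compatibility of the two members (thermal + elastic change equal): (α₁ − α₂)ΔT = P·[1/(A₁E₁) + 1/(A₂E₂)].
|α₁ − α₂|·ΔT = 11.6×10⁻⁶ × 80 = 0.000928.
1/(A₁E₁) + 1/(A₂E₂) = 1/(1975×148×10³) + 1/(850×205×10³) = 9.16×10⁻⁹ N⁻¹.
So P = 0.000928 / 9.16×10⁻⁹ = 101.3 kN.
σ_{steel} = P/A₂ = 101300/850 = 119.2 MPa, compressive.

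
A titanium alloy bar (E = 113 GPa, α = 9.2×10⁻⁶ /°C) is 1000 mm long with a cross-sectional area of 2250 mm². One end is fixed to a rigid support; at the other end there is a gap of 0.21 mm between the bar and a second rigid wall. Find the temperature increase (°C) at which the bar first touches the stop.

Contact occurs when the free expansion equals the gap: αΔT L = 0.21 mm.
So ΔT = g/(αL) = 0.21/(9.2×10⁻⁶ × 1000) = 22.83 °C.

ΔT ≈ 22.8 °C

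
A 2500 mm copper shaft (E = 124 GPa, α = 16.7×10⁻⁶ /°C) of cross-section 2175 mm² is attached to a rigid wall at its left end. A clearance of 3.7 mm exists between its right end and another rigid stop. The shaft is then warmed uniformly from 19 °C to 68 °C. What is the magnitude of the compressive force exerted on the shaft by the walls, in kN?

P ≈ 0 kN

Unrestrained expansion: δ_free = αΔT L = 16.7×10⁻⁶ × 49 × 2500 = 2.046 mm.
This is smaller than the 3.7 mm clearance, so the shaft expands freely without reaching the stop — the stress is zero.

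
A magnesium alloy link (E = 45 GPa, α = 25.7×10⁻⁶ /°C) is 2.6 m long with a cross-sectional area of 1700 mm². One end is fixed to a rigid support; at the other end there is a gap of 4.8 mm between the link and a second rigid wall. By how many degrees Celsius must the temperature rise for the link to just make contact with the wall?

Contact occurs when the free expansion equals the gap: αΔT L = 4.8 mm.
ΔT = 4.8 / (25.7×10⁻⁶ × 2600) = 71.83 °C.

ΔT ≈ 71.8 °C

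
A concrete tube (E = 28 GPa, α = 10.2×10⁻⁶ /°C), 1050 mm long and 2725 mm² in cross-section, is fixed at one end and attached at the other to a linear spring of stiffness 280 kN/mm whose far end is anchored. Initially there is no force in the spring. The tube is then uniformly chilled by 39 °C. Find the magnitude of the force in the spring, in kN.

The unrestrained thermal change is αΔT L = 10.2×10⁻⁶ × 39 × 1050 = 0.4177 mm.
With a force P in the spring, the elastic change of the tube is PL/(AE) and that of the spring is P/k; compatibility requires their sum to equal δ_free.
P [ L/(AE) + 1/k ] = δ_free → P [ 1050/(2725×28×10³) + 1/(280×10³) ] = 0.4177.
P = 0.4177 / 1.733×10⁻⁵ = 24100 N.

P ≈ 24.1 kN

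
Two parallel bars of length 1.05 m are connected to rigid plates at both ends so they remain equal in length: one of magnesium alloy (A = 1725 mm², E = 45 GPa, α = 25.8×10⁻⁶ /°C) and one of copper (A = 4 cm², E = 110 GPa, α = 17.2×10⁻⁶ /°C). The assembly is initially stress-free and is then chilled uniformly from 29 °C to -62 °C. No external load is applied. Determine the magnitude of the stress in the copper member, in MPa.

σ ≈ 54.9 MPa (compressive)

Equilibrium of a rigid end plate with no external load gives equal and opposite internal forces ±P in the two members. Since α_{magnesium alloy} > α_{copper}, cooling drives the magnesium alloy into tension and the copper into compression.
Equating the net (thermal + elastic) strains gives |α₁ − α₂|·ΔT = P·[1/(A₁E₁) + 1/(A₂E₂)].
|α₁ − α₂|·ΔT = 8.6×10⁻⁶ × 91 = 0.0007826.
1/(A₁E₁) + 1/(A₂E₂) = 1/(1725×45×10³) + 1/(400×110×10³) = 3.561×10⁻⁸ N⁻¹.
P = 0.0007826 / 3.561×10⁻⁸ = 21980 N = 21.98 kN.
σ_{copper} = P/A₂ = 21980/400 = 54.94 MPa, compressive.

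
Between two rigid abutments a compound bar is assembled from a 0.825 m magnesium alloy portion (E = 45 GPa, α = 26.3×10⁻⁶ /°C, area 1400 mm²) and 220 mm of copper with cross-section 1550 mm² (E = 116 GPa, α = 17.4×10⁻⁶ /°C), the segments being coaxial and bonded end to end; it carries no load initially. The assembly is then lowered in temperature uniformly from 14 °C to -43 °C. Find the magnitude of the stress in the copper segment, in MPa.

If the supports were absent, the total length change would be Σ αᵢΔT Lᵢ = 26.3×10⁻⁶×57×825 + 17.4×10⁻⁶×57×220 = 1.455 mm.
The walls prevent any net length change, so an axial force P (same in every segment) develops. Compatibility: P · Σ Lᵢ/(AᵢEᵢ) = δ_free.
The series flexibility is Σ Lᵢ/(AᵢEᵢ) = 825/(1400×45×10³) + 220/(1550×116×10³) = 1.432×10⁻⁵ mm/N.
Hence P = δ_free / Σ(L/AE) = 1.455/1.432×10⁻⁵ = 101.6 kN (tensile).
σ_{copper} = P / A = 101600 / 1550 = 65.56 MPa.

σ ≈ 65.6 MPa (tensile)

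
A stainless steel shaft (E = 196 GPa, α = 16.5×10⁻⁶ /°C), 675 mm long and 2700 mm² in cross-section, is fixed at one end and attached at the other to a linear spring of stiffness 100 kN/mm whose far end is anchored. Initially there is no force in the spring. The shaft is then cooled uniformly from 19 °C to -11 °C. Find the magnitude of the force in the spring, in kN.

P ≈ 29.6 kN

The unrestrained thermal change is αΔT L = 16.5×10⁻⁶ × 30 × 675 = 0.3341 mm.
Let P be the tensile force in the spring. The shaft extends elastically by PL/(AE) and the spring stretches by P/k; together these equal δ_free.
So P = δ_free / [L/(AE) + 1/k] = 0.3341 / [ 675/(2700×196×10³) + 1/(100×10³) ].
P = 0.3341 / 1.128×10⁻⁵ = 29630 N.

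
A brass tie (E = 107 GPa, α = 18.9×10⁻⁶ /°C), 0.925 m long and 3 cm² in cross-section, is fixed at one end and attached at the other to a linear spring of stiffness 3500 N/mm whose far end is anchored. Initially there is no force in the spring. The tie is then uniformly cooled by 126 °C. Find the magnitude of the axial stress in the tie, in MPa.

If the spring were absent the tie would shorten by αΔT L = 18.9×10⁻⁶ × 126 × 925 = 2.203 mm.
Let P be the tensile force in the spring. The tie extends elastically by PL/(AE) and the spring stretches by P/k; together these equal δ_free.
P [ L/(AE) + 1/k ] = δ_free → P [ 925/(300×107×10³) + 1/(3500) ] = 2.203.
P = 2.203 / 0.0003145 = 7003 N.
σ = P/A = 7003/300 = 23.34 MPa.

σ ≈ 23.3 MPa (tensile)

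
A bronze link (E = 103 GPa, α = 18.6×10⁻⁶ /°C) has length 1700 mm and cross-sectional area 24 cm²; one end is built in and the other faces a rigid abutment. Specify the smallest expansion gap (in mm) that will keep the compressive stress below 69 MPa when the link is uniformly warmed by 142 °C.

With no wall the link would lengthen by αΔT L = 18.6×10⁻⁶ × 142 × 1700 = 4.49 mm.
At the allowable stress the elastic shortening the wall may impose is σL/E = 69 × 1700 / (103×10³) = 1.139 mm.
The gap must absorb the remainder: g_min = 4.49 − 1.139 = 3.351 mm.

g ≈ 3.35 mm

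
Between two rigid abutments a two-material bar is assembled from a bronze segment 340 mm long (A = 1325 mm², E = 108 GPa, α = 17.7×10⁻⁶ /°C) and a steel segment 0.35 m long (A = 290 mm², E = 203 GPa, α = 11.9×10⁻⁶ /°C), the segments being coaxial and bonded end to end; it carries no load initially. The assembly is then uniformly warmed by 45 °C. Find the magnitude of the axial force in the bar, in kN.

P ≈ 55.1 kN (compressive)

Free thermal expansion of the whole bar: Σ αᵢΔT Lᵢ = 17.7×10⁻⁶×45×340 + 11.9×10⁻⁶×45×350 = 0.4582 mm.
The walls prevent any net length change, so an axial force P (same in every segment) develops. Compatibility: P · Σ Lᵢ/(AᵢEᵢ) = δ_free.
The series flexibility is Σ Lᵢ/(AᵢEᵢ) = 340/(1325×108×10³) + 350/(290×203×10³) = 8.321×10⁻⁶ mm/N.
P = 0.4582 / 8.321×10⁻⁶ = 55070 N = 55.07 kN, compressive.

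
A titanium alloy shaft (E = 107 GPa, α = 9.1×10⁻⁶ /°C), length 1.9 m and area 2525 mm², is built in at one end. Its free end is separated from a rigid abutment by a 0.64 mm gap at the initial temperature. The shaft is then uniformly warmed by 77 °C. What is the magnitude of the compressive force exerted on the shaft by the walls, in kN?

P ≈ 98.3 kN

Free thermal elongation = αΔT L = 9.1×10⁻⁶ × 77 × 1900 = 1.331 mm.
After closing the 0.64 mm clearance, 1.331 − 0.64 = 0.6913 mm of expansion remains to be suppressed by the wall.
That suppressed elongation corresponds to σ = E·Δ/L = 107×10³ × 0.6913/1900 = 38.93 MPa.
P = σA = 38.93 × 2525 = 98.31 kN.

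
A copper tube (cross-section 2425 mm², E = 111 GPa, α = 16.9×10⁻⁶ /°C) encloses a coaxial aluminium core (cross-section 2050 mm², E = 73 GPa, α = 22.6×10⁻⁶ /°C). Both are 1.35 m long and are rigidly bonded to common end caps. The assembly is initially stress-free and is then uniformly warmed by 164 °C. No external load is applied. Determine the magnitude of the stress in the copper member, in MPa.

σ ≈ 37.1 MPa (tensile)

Both members must finish at the same length. With the larger α, the aluminium tends to over-expand; the plates restrain it, putting the aluminium in compression and the copper in tension. With no external load the two internal forces are equal and opposite, magnitude P.
Compatibility of the two members (thermal + elastic change equal): (α₁ − α₂)ΔT = P·[1/(A₁E₁) + 1/(A₂E₂)].
|α₁ − α₂|·ΔT = 5.7×10⁻⁶ × 164 = 0.0009348.
1/(A₁E₁) + 1/(A₂E₂) = 1/(2425×111×10³) + 1/(2050×73×10³) = 1.04×10⁻⁸ N⁻¹.
So P = 0.0009348 / 1.04×10⁻⁸ = 89.91 kN.
σ_{copper} = P/A₁ = 89910/2425 = 37.08 MPa, tensile.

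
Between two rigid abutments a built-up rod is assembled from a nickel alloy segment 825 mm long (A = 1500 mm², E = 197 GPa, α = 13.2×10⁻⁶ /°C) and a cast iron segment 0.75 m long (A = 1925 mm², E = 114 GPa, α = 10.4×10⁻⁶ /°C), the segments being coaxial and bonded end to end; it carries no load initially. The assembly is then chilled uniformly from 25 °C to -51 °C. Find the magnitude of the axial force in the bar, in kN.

P ≈ 229 kN (tensile)

Free thermal contraction of the whole bar: Σ αᵢΔT Lᵢ = 13.2×10⁻⁶×76×825 + 10.4×10⁻⁶×76×750 = 1.42 mm.
The rigid supports impose zero overall length change; the single axial force P common to all segments must satisfy P Σ Lᵢ/(AᵢEᵢ) = δ_free.
Σ Lᵢ/(AᵢEᵢ) = 825/(1500×197×10³) + 750/(1925×114×10³) = 6.21×10⁻⁶ mm/N.
So P = 1.42 / 6.21×10⁻⁶ = 228.8 kN, tensile.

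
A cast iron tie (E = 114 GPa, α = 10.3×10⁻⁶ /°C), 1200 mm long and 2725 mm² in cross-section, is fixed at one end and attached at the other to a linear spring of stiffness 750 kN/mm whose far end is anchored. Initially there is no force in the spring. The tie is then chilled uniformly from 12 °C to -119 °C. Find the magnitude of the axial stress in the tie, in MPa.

σ ≈ 114 MPa (tensile)

Free thermal contraction: δ_free = αΔT L = 10.3×10⁻⁶ × 131 × 1200 = 1.619 mm.
Let P be the tensile force in the spring. The tie extends elastically by PL/(AE) and the spring stretches by P/k; together these equal δ_free.
So P = δ_free / [L/(AE) + 1/k] = 1.619 / [ 1200/(2725×114×10³) + 1/(750×10³) ].
P = 1.619 / 5.196×10⁻⁶ = 311600 N.
σ = P/A = 311600/2725 = 114.4 MPa.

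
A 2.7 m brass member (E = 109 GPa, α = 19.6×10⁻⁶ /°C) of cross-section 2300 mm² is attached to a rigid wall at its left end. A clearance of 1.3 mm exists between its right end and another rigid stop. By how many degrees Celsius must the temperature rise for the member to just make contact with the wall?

ΔT ≈ 24.6 °C

Contact occurs when the free expansion equals the gap: αΔT L = 1.3 mm.
ΔT = 1.3 / (19.6×10⁻⁶ × 2700) = 24.57 °C.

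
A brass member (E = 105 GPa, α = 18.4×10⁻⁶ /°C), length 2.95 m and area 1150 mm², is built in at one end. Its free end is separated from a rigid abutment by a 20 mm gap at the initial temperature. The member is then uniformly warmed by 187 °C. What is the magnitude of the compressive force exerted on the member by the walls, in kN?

Unrestrained expansion: δ_free = αΔT L = 18.4×10⁻⁶ × 187 × 2950 = 10.15 mm.
Since δ_free = 10.2 mm is less than the 20 mm gap, the member never touches the wall. No axial force develops.

P ≈ 0 kN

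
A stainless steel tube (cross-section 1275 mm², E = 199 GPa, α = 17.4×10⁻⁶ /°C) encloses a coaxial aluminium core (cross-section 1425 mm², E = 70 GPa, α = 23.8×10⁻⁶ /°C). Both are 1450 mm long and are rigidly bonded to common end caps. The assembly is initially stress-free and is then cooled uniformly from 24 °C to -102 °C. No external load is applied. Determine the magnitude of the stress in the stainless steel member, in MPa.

σ ≈ 45.3 MPa (compressive)

Both members must finish at the same length. With the larger α, the aluminium tends to over-contract; the plates restrain it, putting the aluminium in tension and the stainless steel in compression. With no external load the two internal forces are equal and opposite, magnitude P.
Equating the net (thermal + elastic) strains gives |α₁ − α₂|·ΔT = P·[1/(A₁E₁) + 1/(A₂E₂)].
|α₁ − α₂|·ΔT = 6.4×10⁻⁶ × 126 = 0.0008064.
1/(A₁E₁) + 1/(A₂E₂) = 1/(1275×199×10³) + 1/(1425×70×10³) = 1.397×10⁻⁸ N⁻¹.
So P = 0.0008064 / 1.397×10⁻⁸ = 57.74 kN.
σ_{stainless steel} = P/A₁ = 57740/1275 = 45.29 MPa, compressive.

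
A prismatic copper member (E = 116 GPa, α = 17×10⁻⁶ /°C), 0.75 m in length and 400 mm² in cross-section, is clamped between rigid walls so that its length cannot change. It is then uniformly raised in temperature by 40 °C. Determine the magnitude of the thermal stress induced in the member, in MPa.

σ ≈ 78.9 MPa (compressive)

Because both ends are immovable the net strain is zero, and the suppressed thermal strain is αΔT = 17×10⁻⁶ × 40 = 680×10⁻⁶.
The stress required to suppress this strain is σ = Eε = 116×10³ × 680×10⁻⁶ = 78.88 MPa, compressive since the member is trying to expand.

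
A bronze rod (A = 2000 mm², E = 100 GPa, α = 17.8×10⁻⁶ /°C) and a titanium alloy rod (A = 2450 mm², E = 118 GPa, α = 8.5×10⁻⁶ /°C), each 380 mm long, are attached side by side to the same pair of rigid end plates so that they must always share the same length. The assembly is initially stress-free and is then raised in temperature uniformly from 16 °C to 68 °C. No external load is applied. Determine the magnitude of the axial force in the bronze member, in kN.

The bronze has the larger α, so on heating it would change length more than the titanium alloy if both were free. The rigid plates force a common final length, so the bronze is put into compression and the titanium alloy into tension, with equal and opposite forces P (no external load).
Setting the final lengths equal and cancelling L: (α₁ − α₂)ΔT = P/(A₁E₁) + P/(A₂E₂).
|α₁ − α₂|·ΔT = 9.3×10⁻⁶ × 52 = 0.0004836.
1/(A₁E₁) + 1/(A₂E₂) = 1/(2000×100×10³) + 1/(2450×118×10³) = 8.459×10⁻⁹ N⁻¹.
P = 0.0004836 / 8.459×10⁻⁹ = 57170 N = 57.17 kN.

P ≈ 57.2 kN (compressive in the bronze)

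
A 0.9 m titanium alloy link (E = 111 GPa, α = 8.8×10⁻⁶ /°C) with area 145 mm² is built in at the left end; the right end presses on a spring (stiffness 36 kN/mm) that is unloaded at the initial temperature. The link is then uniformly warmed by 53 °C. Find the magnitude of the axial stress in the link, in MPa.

The unrestrained thermal change is αΔT L = 8.8×10⁻⁶ × 53 × 900 = 0.4198 mm.
With a force P in the spring, the elastic change of the link is PL/(AE) and that of the spring is P/k; compatibility requires their sum to equal δ_free.
P [ L/(AE) + 1/k ] = δ_free → P [ 900/(145×111×10³) + 1/(36×10³) ] = 0.4198.
P = 0.4198 / 8.37×10⁻⁵ = 5015 N.
σ = P/A = 5015/145 = 34.59 MPa.

σ ≈ 34.6 MPa (compressive)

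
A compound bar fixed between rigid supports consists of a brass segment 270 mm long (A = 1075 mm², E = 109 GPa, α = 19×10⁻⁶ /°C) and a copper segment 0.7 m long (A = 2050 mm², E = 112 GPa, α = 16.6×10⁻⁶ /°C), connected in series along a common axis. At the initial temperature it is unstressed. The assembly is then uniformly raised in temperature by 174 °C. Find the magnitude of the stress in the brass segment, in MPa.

σ ≈ 506 MPa (compressive)

Free thermal expansion of the whole bar: Σ αᵢΔT Lᵢ = 19×10⁻⁶×174×270 + 16.6×10⁻⁶×174×700 = 2.914 mm.
The rigid supports impose zero overall length change; the single axial force P common to all segments must satisfy P Σ Lᵢ/(AᵢEᵢ) = δ_free.
The series flexibility is Σ Lᵢ/(AᵢEᵢ) = 270/(1075×109×10³) + 700/(2050×112×10³) = 5.353×10⁻⁶ mm/N.
P = 2.914 / 5.353×10⁻⁶ = 544500 N = 544.5 kN, compressive.
σ_{brass} = P / A = 544500 / 1075 = 506.5 MPa.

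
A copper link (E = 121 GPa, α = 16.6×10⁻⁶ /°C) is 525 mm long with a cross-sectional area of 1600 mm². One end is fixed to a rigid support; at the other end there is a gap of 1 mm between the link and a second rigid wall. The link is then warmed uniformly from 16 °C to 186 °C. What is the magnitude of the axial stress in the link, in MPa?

Free thermal elongation = αΔT L = 16.6×10⁻⁶ × 170 × 525 = 1.482 mm.
This exceeds the 1 mm gap, so the wall pushes back. The portion of expansion that must be recovered elastically is δ_free − gap = 1.482 − 1 = 0.4815 mm.
That suppressed elongation corresponds to σ = E·Δ/L = 121×10³ × 0.4815/525 = 111 MPa.

σ ≈ 111 MPa (compressive)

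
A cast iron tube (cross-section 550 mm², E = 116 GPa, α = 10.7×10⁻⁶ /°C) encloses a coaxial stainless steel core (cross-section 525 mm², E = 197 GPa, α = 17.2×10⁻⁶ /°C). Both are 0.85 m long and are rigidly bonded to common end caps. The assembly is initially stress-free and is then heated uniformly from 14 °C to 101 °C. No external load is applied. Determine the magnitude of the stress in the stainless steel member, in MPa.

σ ≈ 42.5 MPa (compressive)

The stainless steel has the larger α, so on heating it would change length more than the cast iron if both were free. The rigid plates force a common final length, so the stainless steel is put into compression and the cast iron into tension, with equal and opposite forces P (no external load).
Compatibility of the two members (thermal + elastic change equal): (α₁ − α₂)ΔT = P·[1/(A₁E₁) + 1/(A₂E₂)].
|α₁ − α₂|·ΔT = 6.5×10⁻⁶ × 87 = 0.0005655.
1/(A₁E₁) + 1/(A₂E₂) = 1/(550×116×10³) + 1/(525×197×10³) = 2.534×10⁻⁸ N⁻¹.
P = 0.0005655 / 2.534×10⁻⁸ = 22310 N = 22.31 kN.
σ_{stainless steel} = P/A₂ = 22310/525 = 42.5 MPa, compressive.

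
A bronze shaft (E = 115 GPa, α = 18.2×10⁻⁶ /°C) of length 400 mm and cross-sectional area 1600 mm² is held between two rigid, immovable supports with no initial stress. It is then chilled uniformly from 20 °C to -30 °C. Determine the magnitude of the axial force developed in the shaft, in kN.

Full restraint means ε = 0, so the stress is σ = EαΔT = 115×10³ × 18.2×10⁻⁶ × 50 = 104.7 MPa.
P = AEαΔT = 1600 × 115×10³ × 18.2×10⁻⁶ × 50 = 167.4 kN (tensile).

P ≈ 167 kN (tensile)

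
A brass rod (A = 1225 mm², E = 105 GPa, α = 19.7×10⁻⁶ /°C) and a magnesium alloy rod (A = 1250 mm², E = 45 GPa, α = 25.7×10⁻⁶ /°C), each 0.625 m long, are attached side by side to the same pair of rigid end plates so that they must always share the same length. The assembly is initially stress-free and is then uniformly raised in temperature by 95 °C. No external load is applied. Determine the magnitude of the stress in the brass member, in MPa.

The magnesium alloy has the larger α, so on heating it would change length more than the brass if both were free. The rigid plates force a common final length, so the magnesium alloy is put into compression and the brass into tension, with equal and opposite forces P (no external load).
Equating the net (thermal + elastic) strains gives |α₁ − α₂|·ΔT = P·[1/(A₁E₁) + 1/(A₂E₂)].
|α₁ − α₂|·ΔT = 6×10⁻⁶ × 95 = 0.00057.
1/(A₁E₁) + 1/(A₂E₂) = 1/(1225×105×10³) + 1/(1250×45×10³) = 2.555×10⁻⁸ N⁻¹.
So P = 0.00057 / 2.555×10⁻⁸ = 22.31 kN.
σ_{brass} = P/A₁ = 22310/1225 = 18.21 MPa, tensile.

σ ≈ 18.2 MPa (tensile)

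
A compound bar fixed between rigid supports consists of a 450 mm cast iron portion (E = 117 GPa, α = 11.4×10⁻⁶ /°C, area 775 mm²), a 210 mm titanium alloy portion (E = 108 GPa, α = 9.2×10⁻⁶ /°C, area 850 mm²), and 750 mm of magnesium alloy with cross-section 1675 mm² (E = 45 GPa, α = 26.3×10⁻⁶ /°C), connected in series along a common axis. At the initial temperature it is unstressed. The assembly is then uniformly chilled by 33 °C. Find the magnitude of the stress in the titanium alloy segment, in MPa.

With the walls removed the bar would change length by δ_free = Σ αᵢΔT Lᵢ = 11.4×10⁻⁶×33×450 + 9.2×10⁻⁶×33×210 + 26.3×10⁻⁶×33×750 = 0.884 mm.
The walls prevent any net length change, so an axial force P (same in every segment) develops. Compatibility: P · Σ Lᵢ/(AᵢEᵢ) = δ_free.
Σ Lᵢ/(AᵢEᵢ) = 450/(775×117×10³) + 210/(850×108×10³) + 750/(1675×45×10³) = 1.72×10⁻⁵ mm/N.
Hence P = δ_free / Σ(L/AE) = 0.884/1.72×10⁻⁵ = 51.39 kN (tensile).
σ_{titanium alloy} = P / A = 51390 / 850 = 60.46 MPa.

σ ≈ 60.5 MPa (tensile)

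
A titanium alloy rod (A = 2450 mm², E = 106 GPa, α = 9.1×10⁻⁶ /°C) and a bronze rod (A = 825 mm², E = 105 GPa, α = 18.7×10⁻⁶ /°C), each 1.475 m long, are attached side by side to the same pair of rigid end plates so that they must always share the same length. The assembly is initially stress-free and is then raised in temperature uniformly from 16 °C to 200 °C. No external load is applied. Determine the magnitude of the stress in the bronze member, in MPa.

σ ≈ 139 MPa (compressive)

Both members must finish at the same length. With the larger α, the bronze tends to over-expand; the plates restrain it, putting the bronze in compression and the titanium alloy in tension. With no external load the two internal forces are equal and opposite, magnitude P.
Equating the net (thermal + elastic) strains gives |α₁ − α₂|·ΔT = P·[1/(A₁E₁) + 1/(A₂E₂)].
|α₁ − α₂|·ΔT = 9.6×10⁻⁶ × 184 = 0.001766.
1/(A₁E₁) + 1/(A₂E₂) = 1/(2450×106×10³) + 1/(825×105×10³) = 1.539×10⁻⁸ N⁻¹.
P = 0.001766 / 1.539×10⁻⁸ = 114700 N = 114.7 kN.
σ_{bronze} = P/A₂ = 114700/825 = 139.1 MPa, compressive.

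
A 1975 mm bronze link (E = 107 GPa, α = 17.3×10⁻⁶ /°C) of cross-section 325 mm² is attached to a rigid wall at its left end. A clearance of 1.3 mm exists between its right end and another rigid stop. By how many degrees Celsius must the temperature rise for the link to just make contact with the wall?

Contact occurs when the free expansion equals the gap: αΔT L = 1.3 mm.
So ΔT = g/(αL) = 1.3/(17.3×10⁻⁶ × 1975) = 38.05 °C.

ΔT ≈ 38 °C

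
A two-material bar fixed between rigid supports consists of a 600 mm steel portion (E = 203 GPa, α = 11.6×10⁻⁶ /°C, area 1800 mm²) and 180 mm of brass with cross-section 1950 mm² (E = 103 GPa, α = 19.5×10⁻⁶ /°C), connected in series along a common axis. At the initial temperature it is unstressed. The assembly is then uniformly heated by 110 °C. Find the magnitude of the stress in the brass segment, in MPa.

σ ≈ 233 MPa (compressive)

With the walls removed the bar would change length by δ_free = Σ αᵢΔT Lᵢ = 11.6×10⁻⁶×110×600 + 19.5×10⁻⁶×110×180 = 1.152 mm.
The rigid supports impose zero overall length change; the single axial force P common to all segments must satisfy P Σ Lᵢ/(AᵢEᵢ) = δ_free.
The series flexibility is Σ Lᵢ/(AᵢEᵢ) = 600/(1800×203×10³) + 180/(1950×103×10³) = 2.538×10⁻⁶ mm/N.
So P = 1.152 / 2.538×10⁻⁶ = 453.7 kN, compressive.
σ_{brass} = P / A = 453700 / 1950 = 232.7 MPa.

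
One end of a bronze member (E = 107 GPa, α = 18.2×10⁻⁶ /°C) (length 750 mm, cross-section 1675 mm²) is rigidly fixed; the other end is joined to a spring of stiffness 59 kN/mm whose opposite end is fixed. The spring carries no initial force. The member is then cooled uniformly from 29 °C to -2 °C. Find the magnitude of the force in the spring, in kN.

The unrestrained thermal change is αΔT L = 18.2×10⁻⁶ × 31 × 750 = 0.4231 mm.
With a force P in the spring, the elastic change of the member is PL/(AE) and that of the spring is P/k; compatibility requires their sum to equal δ_free.
So P = δ_free / [L/(AE) + 1/k] = 0.4231 / [ 750/(1675×107×10³) + 1/(59×10³) ].
P = 0.4231 / 2.113×10⁻⁵ = 20020 N.

P ≈ 20 kN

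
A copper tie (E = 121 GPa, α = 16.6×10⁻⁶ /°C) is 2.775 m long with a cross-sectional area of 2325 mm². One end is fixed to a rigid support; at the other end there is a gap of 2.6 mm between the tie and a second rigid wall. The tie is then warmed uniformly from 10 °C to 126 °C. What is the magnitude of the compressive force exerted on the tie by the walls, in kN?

P ≈ 278 kN

Free thermal elongation = αΔT L = 16.6×10⁻⁶ × 116 × 2775 = 5.344 mm.
The gap closes (δ_free > 2.6 mm) and the wall then resists a further 5.344 − 2.6 = 2.744 mm of expansion.
Compatibility: PL/(AE) = 2.744 mm, so σ = P/A = E × (2.744/2775) = 119.6 MPa.
Force on the wall = σA = 119.6 × 2325 mm² = 278.1 kN.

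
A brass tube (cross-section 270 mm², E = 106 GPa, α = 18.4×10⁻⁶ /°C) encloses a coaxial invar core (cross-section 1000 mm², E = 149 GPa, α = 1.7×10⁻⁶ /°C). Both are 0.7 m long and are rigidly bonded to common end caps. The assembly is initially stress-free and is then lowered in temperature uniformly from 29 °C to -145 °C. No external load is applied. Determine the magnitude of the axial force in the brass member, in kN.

Both members must finish at the same length. With the larger α, the brass tends to over-contract; the plates restrain it, putting the brass in tension and the invar in compression. With no external load the two internal forces are equal and opposite, magnitude P.
Equating the net (thermal + elastic) strains gives |α₁ − α₂|·ΔT = P·[1/(A₁E₁) + 1/(A₂E₂)].
|α₁ − α₂|·ΔT = 16.7×10⁻⁶ × 174 = 0.002906.
1/(A₁E₁) + 1/(A₂E₂) = 1/(270×106×10³) + 1/(1000×149×10³) = 4.165×10⁻⁸ N⁻¹.
P = 0.002906 / 4.165×10⁻⁸ = 69760 N = 69.76 kN.

P ≈ 69.8 kN (tensile in the brass)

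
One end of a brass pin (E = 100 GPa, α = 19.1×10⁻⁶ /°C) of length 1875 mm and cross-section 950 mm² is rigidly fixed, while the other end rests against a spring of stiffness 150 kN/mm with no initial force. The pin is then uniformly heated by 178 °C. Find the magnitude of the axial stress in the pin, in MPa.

The unrestrained thermal change is αΔT L = 19.1×10⁻⁶ × 178 × 1875 = 6.375 mm.
With a force P in the spring, the elastic change of the pin is PL/(AE) and that of the spring is P/k; compatibility requires their sum to equal δ_free.
P [ L/(AE) + 1/k ] = δ_free → P [ 1875/(950×100×10³) + 1/(150×10³) ] = 6.375.
P = 6.375 / 2.64×10⁻⁵ = 241400 N.
σ = P/A = 241400/950 = 254.1 MPa.

σ ≈ 254 MPa (compressive)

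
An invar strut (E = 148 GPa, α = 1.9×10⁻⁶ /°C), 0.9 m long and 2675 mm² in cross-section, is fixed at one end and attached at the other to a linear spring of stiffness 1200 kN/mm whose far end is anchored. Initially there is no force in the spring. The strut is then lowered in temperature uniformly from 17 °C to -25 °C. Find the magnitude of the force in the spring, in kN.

If the spring were absent the strut would shorten by αΔT L = 1.9×10⁻⁶ × 42 × 900 = 0.07182 mm.
With a force P in the spring, the elastic change of the strut is PL/(AE) and that of the spring is P/k; compatibility requires their sum to equal δ_free.
P [ L/(AE) + 1/k ] = δ_free → P [ 900/(2675×148×10³) + 1/(1200×10³) ] = 0.07182.
P = 0.07182 / 3.107×10⁻⁶ = 23120 N.

P ≈ 23.1 kN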